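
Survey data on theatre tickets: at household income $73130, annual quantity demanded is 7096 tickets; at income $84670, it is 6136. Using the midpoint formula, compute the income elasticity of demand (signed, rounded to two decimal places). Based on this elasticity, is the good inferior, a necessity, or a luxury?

-0.99; inferior

%ΔQ = (6136 − 7096)/[( 7096 + 6136)/2] = -960/6616 = -0.145102…
%ΔIncome = (84670 − 73130)/[( 73130 + 84670)/2] = 11540/78900 = 0.146261…
E_income = (-960/6616) / (11540/78900) = -0.9920…
E_income < 0 ⇒ inferior good.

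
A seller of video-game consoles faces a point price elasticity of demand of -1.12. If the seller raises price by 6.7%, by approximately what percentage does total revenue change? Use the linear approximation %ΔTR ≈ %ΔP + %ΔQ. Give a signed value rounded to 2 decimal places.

-0.80%

%ΔQ ≈ Ed × %ΔP = (-1.12) × (+6.7%) = -7.5040%
%ΔTR ≈ %ΔP + %ΔQ = (+6.7%) + (-7.5040%) = -0.8040%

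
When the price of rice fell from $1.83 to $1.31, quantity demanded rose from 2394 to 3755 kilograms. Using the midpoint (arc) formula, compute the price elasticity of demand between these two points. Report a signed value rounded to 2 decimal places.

-1.34

%ΔQ = (3755 − 2394) / [(2394 + 3755)/2] = 1361/3074.5 = 0.442673…
%ΔP = (1.31 − 1.83) / [(1.83 + 1.31)/2] = -0.52/1.57 = -0.331210…
Arc Ed = %ΔQ / %ΔP = (1361/3074.5) / (-0.52/1.57) = -1.3365…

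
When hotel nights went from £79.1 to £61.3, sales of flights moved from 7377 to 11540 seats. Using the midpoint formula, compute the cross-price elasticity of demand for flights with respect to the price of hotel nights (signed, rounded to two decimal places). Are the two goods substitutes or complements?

-1.74; complements

%ΔQ_{flights} = (11540 − 7377)/avg = 4163/9458.5 = 0.440133…
%ΔP_{hotel nights} = (61.3 − 79.1)/avg = -17.8/70.2 = -0.253561…
E_cross = (4163/9458.5) / (-17.8/70.2) = -1.7358…
E_cross < 0 ⇒ the goods are complements.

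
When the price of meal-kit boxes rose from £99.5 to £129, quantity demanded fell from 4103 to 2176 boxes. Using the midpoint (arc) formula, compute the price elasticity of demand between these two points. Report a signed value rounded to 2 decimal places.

%ΔQ = (2176 − 4103) / [(4103 + 2176)/2] = -1927/3139.5 = -0.613792…
%ΔP = (129 − 99.5) / [(99.5 + 129)/2] = 29.5/114.25 = 0.258205…
Arc Ed = %ΔQ / %ΔP = (-1927/3139.5) / (29.5/114.25) = -2.3771…

-2.38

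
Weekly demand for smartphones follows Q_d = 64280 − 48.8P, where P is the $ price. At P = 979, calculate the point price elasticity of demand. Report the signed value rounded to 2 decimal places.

-2.89

dQ_d/dP = −48.8. At P = 979, Q_d = 64280 − 48.8(979) = 16504.8.
Ed = (dQ_d/dP)·(P/Q_d) = −48.8 × (979/16504.8) = -2.8946…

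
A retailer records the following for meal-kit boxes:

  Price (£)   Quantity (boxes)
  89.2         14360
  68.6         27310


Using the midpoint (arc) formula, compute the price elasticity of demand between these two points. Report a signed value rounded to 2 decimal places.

-2.38

%ΔQ = (27310 − 14360) / [(14360 + 27310)/2] = 12950/20835 = 0.621550…
%ΔP = (68.6 − 89.2) / [(89.2 + 68.6)/2] = -20.6/78.9 = -0.261089…
Arc Ed = %ΔQ / %ΔP = (12950/20835) / (-20.6/78.9) = -2.3805…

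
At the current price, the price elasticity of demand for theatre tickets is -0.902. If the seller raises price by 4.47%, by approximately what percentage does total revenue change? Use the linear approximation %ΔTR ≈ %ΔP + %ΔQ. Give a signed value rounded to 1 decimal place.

%ΔQ ≈ Ed × %ΔP = (-0.902) × (+4.47%) = -4.0319%
%ΔTR ≈ %ΔP + %ΔQ = (+4.47%) + (-4.0319%) = +0.4381%

+0.4%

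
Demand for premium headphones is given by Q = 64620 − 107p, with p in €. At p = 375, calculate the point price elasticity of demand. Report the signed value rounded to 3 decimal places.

-1.638

dQ/dp = −107. At p = 375, Q = 64620 − 107(375) = 24495.
Ed = (dQ/dp)·(p/Q) = −107 × (375/24495) = -1.63808…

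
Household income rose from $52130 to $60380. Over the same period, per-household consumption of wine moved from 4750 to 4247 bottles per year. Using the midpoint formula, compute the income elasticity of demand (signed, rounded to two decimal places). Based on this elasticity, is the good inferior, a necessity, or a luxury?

-0.76; inferior

%ΔQ = (4247 − 4750)/[( 4750 + 4247)/2] = -503/4498.5 = -0.111815…
%ΔIncome = (60380 − 52130)/[( 52130 + 60380)/2] = 8250/56255 = 0.146653…
E_income = (-503/4498.5) / (8250/56255) = -0.7624…
E_income < 0 ⇒ inferior good.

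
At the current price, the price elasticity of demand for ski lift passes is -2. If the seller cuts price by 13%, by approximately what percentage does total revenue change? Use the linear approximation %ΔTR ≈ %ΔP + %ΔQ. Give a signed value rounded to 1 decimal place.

+13.0%

%ΔQ ≈ Ed × %ΔP = (-2) × (-13%) = +26.0000%
%ΔTR ≈ %ΔP + %ΔQ = (-13%) + (+26.0000%) = +13.0000%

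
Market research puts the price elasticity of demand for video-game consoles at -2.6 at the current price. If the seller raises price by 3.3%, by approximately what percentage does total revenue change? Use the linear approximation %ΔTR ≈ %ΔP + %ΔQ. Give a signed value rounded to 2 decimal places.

%ΔQ ≈ Ed × %ΔP = (-2.6) × (+3.3%) = -8.5800%
%ΔTR ≈ %ΔP + %ΔQ = (+3.3%) + (-8.5800%) = -5.2800%

-5.28%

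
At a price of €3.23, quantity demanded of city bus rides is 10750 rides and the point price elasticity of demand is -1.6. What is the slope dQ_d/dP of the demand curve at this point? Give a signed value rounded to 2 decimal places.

Ed = (dQ_d/dP)·(P/Q_d) ⇒ dQ_d/dP = Ed·Q_d/P = (-1.6)·10750/3.23 = -5325.0773…

-5325.08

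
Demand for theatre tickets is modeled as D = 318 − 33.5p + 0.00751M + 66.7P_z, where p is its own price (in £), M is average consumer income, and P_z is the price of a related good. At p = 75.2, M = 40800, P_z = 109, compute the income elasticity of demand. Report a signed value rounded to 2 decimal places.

0.06

At the given values, D = 318 − 33.5(75.2) + 0.00751(40800) + 66.7(109) = 5375.508.
∂D/∂M = 0.00751.
E = (0.00751) × (40800/5375.508) = 0.0570…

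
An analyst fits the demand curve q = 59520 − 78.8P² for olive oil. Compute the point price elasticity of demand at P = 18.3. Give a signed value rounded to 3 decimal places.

-1.593

dq/dP = −2·78.8·P = -2884.08. At P = 18.3, q = 33130.668.
Ed = (dq/dP)·(P/q) = (-2884.08) × (18.3/33130.668) = -1.59304…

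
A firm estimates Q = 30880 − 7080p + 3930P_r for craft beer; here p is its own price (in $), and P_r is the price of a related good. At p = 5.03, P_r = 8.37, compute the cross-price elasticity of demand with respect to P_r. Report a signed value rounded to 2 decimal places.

At the given values, Q = 30880 − 7080(5.03) + 3930(8.37) = 28161.7.
∂Q/∂P_r = 3930.
E = (3930) × (8.37/28161.7) = 1.1680…

1.17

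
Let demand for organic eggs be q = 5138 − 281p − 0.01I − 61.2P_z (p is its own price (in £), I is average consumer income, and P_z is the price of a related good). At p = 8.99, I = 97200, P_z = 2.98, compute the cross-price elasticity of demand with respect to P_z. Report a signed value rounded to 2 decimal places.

-0.13

At the given values, q = 5138 − 281(8.99) − 0.01(97200) − 61.2(2.98) = 1457.434.
∂q/∂P_z = -61.2.
E = (-61.2) × (2.98/1457.434) = -0.1251…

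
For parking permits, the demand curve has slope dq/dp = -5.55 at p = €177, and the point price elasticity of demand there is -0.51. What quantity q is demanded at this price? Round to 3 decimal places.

Ed = (dq/dp)·(p/q) ⇒ q = (dq/dp)·p/Ed = (-5.55)·177/(-0.51) = 1926.17647…

1926.176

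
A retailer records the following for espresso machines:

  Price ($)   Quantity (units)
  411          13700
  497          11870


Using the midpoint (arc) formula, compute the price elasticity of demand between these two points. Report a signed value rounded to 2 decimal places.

-0.76

%ΔQ = (11870 − 13700) / [(13700 + 11870)/2] = -1830/12785 = -0.143136…
%ΔP = (497 − 411) / [(411 + 497)/2] = 86/454 = 0.189427…
Arc Ed = %ΔQ / %ΔP = (-1830/12785) / (86/454) = -0.7556…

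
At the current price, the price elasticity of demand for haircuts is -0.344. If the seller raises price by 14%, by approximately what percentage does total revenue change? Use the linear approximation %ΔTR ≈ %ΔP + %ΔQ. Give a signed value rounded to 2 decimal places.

%ΔQ ≈ Ed × %ΔP = (-0.344) × (+14%) = -4.8160%
%ΔTR ≈ %ΔP + %ΔQ = (+14%) + (-4.8160%) = +9.1840%

+9.18%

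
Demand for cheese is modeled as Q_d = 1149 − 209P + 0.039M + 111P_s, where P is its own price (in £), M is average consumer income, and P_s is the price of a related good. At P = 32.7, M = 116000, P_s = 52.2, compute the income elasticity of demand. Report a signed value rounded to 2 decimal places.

0.98

At the given values, Q_d = 1149 − 209(32.7) + 0.039(116000) + 111(52.2) = 4632.9.
∂Q_d/∂M = 0.039.
E = (0.039) × (116000/4632.9) = 0.9764…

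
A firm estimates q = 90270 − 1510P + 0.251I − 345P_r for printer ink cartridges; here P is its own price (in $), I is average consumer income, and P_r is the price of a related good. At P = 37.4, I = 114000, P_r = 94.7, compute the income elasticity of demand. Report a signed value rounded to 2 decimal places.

At the given values, q = 90270 − 1510(37.4) + 0.251(114000) − 345(94.7) = 29738.5.
∂q/∂I = 0.251.
E = (0.251) × (114000/29738.5) = 0.9621…

0.96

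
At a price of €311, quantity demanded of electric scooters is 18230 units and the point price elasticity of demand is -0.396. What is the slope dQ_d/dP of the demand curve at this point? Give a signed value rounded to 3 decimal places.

Ed = (dQ_d/dP)·(P/Q_d) ⇒ dQ_d/dP = Ed·Q_d/P = (-0.396)·18230/311 = -23.21247…

-23.212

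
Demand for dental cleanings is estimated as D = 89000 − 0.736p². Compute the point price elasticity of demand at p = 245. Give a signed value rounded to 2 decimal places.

-1.97

dD/dp = −2·0.736·p = -360.64. At p = 245, D = 44821.6.
Ed = (dD/dp)·(p/D) = (-360.64) × (245/44821.6) = -1.9712…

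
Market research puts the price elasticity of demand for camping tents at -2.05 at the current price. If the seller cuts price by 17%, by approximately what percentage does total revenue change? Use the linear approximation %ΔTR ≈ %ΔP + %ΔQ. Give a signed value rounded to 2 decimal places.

+17.85%

%ΔQ ≈ Ed × %ΔP = (-2.05) × (-17%) = +34.8500%
%ΔTR ≈ %ΔP + %ΔQ = (-17%) + (+34.8500%) = +17.8500%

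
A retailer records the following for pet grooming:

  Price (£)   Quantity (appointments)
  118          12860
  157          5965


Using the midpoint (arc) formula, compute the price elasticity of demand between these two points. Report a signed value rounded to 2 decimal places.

-2.58

%ΔQ = (5965 − 12860) / [(12860 + 5965)/2] = -6895/9412.5 = -0.732536…
%ΔP = (157 − 118) / [(118 + 157)/2] = 39/137.5 = 0.283636…
Arc Ed = %ΔQ / %ΔP = (-6895/9412.5) / (39/137.5) = -2.5826…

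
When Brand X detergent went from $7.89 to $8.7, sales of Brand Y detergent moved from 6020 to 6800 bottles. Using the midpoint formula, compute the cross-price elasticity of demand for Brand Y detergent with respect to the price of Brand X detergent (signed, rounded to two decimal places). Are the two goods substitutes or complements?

1.25; substitutes

%ΔQ_{Brand Y detergent} = (6800 − 6020)/avg = 780/6410 = 0.121684…
%ΔP_{Brand X detergent} = (8.7 − 7.89)/avg = 0.81/8.295 = 0.097649…
E_cross = (780/6410) / (0.81/8.295) = 1.2461…
E_cross > 0 ⇒ the goods are substitutes.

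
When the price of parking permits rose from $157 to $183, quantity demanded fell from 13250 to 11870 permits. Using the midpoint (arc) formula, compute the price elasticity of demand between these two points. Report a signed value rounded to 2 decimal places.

%ΔQ = (11870 − 13250) / [(13250 + 11870)/2] = -1380/12560 = -0.109872…
%ΔP = (183 − 157) / [(157 + 183)/2] = 26/170 = 0.152941…
Arc Ed = %ΔQ / %ΔP = (-1380/12560) / (26/170) = -0.7183…

-0.72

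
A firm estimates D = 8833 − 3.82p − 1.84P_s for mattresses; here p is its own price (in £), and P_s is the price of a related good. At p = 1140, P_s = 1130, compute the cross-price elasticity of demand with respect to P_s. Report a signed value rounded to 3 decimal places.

-0.867

At the given values, D = 8833 − 3.82(1140) − 1.84(1130) = 2399.
∂D/∂P_s = -1.84.
E = (-1.84) × (1130/2399) = -0.86669…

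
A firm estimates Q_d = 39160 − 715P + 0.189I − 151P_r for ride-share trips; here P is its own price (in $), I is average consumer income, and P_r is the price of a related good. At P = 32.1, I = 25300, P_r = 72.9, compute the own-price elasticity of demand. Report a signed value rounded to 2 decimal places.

-2.30

At the given values, Q_d = 39160 − 715(32.1) + 0.189(25300) − 151(72.9) = 9982.3.
∂Q_d/∂P = −715.
E = (-715) × (32.1/9982.3) = -2.2992…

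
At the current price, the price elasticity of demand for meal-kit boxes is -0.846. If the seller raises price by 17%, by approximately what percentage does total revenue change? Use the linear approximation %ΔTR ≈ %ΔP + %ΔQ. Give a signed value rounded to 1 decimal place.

%ΔQ ≈ Ed × %ΔP = (-0.846) × (+17%) = -14.3820%
%ΔTR ≈ %ΔP + %ΔQ = (+17%) + (-14.3820%) = +2.6180%

+2.6%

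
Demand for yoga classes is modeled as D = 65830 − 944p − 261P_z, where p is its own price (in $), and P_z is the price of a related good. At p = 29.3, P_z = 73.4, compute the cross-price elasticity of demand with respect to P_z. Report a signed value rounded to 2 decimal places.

At the given values, D = 65830 − 944(29.3) − 261(73.4) = 19013.4.
∂D/∂P_z = -261.
E = (-261) × (73.4/19013.4) = -1.0075…

-1.01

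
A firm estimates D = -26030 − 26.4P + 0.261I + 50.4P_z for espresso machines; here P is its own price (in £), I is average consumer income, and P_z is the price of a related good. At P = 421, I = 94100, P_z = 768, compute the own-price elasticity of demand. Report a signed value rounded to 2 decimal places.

-0.43

At the given values, D = -26030 − 26.4(421) + 0.261(94100) + 50.4(768) = 26122.9.
∂D/∂P = −26.4.
E = (-26.4) × (421/26122.9) = -0.4254…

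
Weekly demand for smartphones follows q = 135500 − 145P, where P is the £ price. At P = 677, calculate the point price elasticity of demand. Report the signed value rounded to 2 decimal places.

-2.63

dq/dP = −145. At P = 677, q = 135500 − 145(677) = 37335.
Ed = (dq/dP)·(P/q) = −145 × (677/37335) = -2.6293…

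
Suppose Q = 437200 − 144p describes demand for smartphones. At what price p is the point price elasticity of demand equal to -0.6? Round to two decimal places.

Ed = −144p/(437200 − 144p). Set this equal to -0.6:
144p = 0.6·(437200 − 144p) ⇒ 144p(1 + 0.6) = 0.6·437200
p = 0.6·437200 / (144·1.6) = 1138.5416…

1138.54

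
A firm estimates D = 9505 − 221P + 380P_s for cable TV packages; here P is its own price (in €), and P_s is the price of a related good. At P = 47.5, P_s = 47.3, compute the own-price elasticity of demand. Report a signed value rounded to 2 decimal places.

At the given values, D = 9505 − 221(47.5) + 380(47.3) = 16981.5.
∂D/∂P = −221.
E = (-221) × (47.5/16981.5) = -0.6181…

-0.62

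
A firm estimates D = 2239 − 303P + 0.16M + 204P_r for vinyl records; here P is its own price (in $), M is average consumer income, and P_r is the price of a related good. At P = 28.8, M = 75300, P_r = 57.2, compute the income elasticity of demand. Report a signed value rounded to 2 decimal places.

At the given values, D = 2239 − 303(28.8) + 0.16(75300) + 204(57.2) = 17229.4.
∂D/∂M = 0.16.
E = (0.16) × (75300/17229.4) = 0.6992…

0.70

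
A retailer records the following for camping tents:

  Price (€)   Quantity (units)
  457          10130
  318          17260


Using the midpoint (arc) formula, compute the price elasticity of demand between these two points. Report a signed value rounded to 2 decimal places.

%ΔQ = (17260 − 10130) / [(10130 + 17260)/2] = 7130/13695 = 0.520627…
%ΔP = (318 − 457) / [(457 + 318)/2] = -139/387.5 = -0.358709…
Arc Ed = %ΔQ / %ΔP = (7130/13695) / (-139/387.5) = -1.4513…

-1.45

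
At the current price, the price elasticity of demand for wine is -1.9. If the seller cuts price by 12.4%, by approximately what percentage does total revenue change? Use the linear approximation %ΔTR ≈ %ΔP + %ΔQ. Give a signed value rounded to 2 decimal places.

%ΔQ ≈ Ed × %ΔP = (-1.9) × (-12.4%) = +23.5600%
%ΔTR ≈ %ΔP + %ΔQ = (-12.4%) + (+23.5600%) = +11.1600%

+11.16%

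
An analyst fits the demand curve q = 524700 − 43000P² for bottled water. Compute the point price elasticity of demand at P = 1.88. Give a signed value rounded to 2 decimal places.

dq/dP = −2·43000·P = -161680. At P = 1.88, q = 372720.8.
Ed = (dq/dP)·(P/q) = (-161680) × (1.88/372720.8) = -0.8155…

-0.82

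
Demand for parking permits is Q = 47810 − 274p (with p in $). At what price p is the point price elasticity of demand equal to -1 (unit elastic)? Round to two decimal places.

87.24

Ed = −274p/(47810 − 274p). Set this equal to -1:
274p = 1·(47810 − 274p) ⇒ 274p(1 + 1) = 1·47810
p = 1·47810 / (274·2) = 87.2445…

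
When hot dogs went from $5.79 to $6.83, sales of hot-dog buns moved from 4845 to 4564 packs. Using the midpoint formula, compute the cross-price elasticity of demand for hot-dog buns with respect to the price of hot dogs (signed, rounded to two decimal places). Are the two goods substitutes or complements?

-0.36; complements

%ΔQ_{hot-dog buns} = (4564 − 4845)/avg = -281/4704.5 = -0.059730…
%ΔP_{hot dogs} = (6.83 − 5.79)/avg = 1.04/6.31 = 0.164817…
E_cross = (-281/4704.5) / (1.04/6.31) = -0.3624…
E_cross < 0 ⇒ the goods are complements.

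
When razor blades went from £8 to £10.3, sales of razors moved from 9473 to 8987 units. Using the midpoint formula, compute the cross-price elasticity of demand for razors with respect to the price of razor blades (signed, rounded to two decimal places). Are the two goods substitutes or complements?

%ΔQ_{razors} = (8987 − 9473)/avg = -486/9230 = -0.052654…
%ΔP_{razor blades} = (10.3 − 8)/avg = 2.3/9.15 = 0.251366…
E_cross = (-486/9230) / (2.3/9.15) = -0.2094…
E_cross < 0 ⇒ the goods are complements.

-0.21; complements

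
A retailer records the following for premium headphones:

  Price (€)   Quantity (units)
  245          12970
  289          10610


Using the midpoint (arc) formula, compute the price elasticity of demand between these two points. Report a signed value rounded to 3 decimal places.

%ΔQ = (10610 − 12970) / [(12970 + 10610)/2] = -2360/11790 = -0.200169…
%ΔP = (289 − 245) / [(245 + 289)/2] = 44/267 = 0.164794…
Arc Ed = %ΔQ / %ΔP = (-2360/11790) / (44/267) = -1.21466…

-1.215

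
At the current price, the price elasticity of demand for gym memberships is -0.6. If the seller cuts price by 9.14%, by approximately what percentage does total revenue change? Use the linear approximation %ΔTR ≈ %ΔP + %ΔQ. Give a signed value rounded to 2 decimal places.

%ΔQ ≈ Ed × %ΔP = (-0.6) × (-9.14%) = +5.4840%
%ΔTR ≈ %ΔP + %ΔQ = (-9.14%) + (+5.4840%) = -3.6560%

-3.66%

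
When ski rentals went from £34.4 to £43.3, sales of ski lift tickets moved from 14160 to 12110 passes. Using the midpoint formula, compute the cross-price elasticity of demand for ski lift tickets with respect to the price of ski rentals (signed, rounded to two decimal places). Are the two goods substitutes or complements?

%ΔQ_{ski lift tickets} = (12110 − 14160)/avg = -2050/13135 = -0.156071…
%ΔP_{ski rentals} = (43.3 − 34.4)/avg = 8.9/38.85 = 0.229086…
E_cross = (-2050/13135) / (8.9/38.85) = -0.6812…
E_cross < 0 ⇒ the goods are complements.

-0.68; complements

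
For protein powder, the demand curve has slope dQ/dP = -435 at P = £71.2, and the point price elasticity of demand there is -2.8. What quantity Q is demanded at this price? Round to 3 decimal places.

11061.429

Ed = (dQ/dP)·(P/Q) ⇒ Q = (dQ/dP)·P/Ed = (-435)·71.2/(-2.8) = 11061.42857…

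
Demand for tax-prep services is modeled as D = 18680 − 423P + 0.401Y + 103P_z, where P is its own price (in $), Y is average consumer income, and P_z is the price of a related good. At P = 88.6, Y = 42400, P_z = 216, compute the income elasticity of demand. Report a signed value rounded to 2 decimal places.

0.83

At the given values, D = 18680 − 423(88.6) + 0.401(42400) + 103(216) = 20452.6.
∂D/∂Y = 0.401.
E = (0.401) × (42400/20452.6) = 0.8313…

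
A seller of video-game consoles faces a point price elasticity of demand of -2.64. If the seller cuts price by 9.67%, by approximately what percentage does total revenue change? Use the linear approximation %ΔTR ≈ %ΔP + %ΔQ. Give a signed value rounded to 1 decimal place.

%ΔQ ≈ Ed × %ΔP = (-2.64) × (-9.67%) = +25.5288%
%ΔTR ≈ %ΔP + %ΔQ = (-9.67%) + (+25.5288%) = +15.8588%

+15.9%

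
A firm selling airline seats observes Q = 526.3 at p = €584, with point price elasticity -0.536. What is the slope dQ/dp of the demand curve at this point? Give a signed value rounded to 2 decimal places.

-0.48

Ed = (dQ/dp)·(p/Q) ⇒ dQ/dp = Ed·Q/p = (-0.536)·526.3/584 = -0.4830…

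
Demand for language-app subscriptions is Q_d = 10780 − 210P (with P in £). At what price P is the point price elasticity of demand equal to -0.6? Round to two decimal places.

Ed = −210P/(10780 − 210P). Set this equal to -0.6:
210P = 0.6·(10780 − 210P) ⇒ 210P(1 + 0.6) = 0.6·10780
P = 0.6·10780 / (210·1.6) = 19.25

19.25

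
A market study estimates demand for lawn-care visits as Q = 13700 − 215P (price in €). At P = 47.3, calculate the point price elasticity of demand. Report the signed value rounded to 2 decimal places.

dQ/dP = −215. At P = 47.3, Q = 13700 − 215(47.3) = 3530.5.
Ed = (dQ/dP)·(P/Q) = −215 × (47.3/3530.5) = -2.8804…

-2.88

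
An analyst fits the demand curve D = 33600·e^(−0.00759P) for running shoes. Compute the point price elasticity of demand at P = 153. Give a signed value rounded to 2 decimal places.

-1.16

dD/dP = −0.00759·D = -79.845. At P = 153, D = 10519.8.
Ed = (dD/dP)·(P/D) = (-79.845) × (153/10519.8) = -1.1612…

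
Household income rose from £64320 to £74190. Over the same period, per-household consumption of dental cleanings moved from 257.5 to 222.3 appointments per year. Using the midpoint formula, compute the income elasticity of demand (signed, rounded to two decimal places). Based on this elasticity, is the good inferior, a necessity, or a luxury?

%ΔQ = (222.3 − 257.5)/[( 257.5 + 222.3)/2] = -35.2/239.9 = -0.146727…
%ΔIncome = (74190 − 64320)/[( 64320 + 74190)/2] = 9870/69255 = 0.142516…
E_income = (-35.2/239.9) / (9870/69255) = -1.0295…
E_income < 0 ⇒ inferior good.

-1.03; inferior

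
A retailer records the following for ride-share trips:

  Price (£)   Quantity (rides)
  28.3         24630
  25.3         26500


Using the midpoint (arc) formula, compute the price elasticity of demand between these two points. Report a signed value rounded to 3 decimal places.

-0.653

%ΔQ = (26500 − 24630) / [(24630 + 26500)/2] = 1870/25565 = 0.073146…
%ΔP = (25.3 − 28.3) / [(28.3 + 25.3)/2] = -3/26.8 = -0.111940…
Arc Ed = %ΔQ / %ΔP = (1870/25565) / (-3/26.8) = -0.65344…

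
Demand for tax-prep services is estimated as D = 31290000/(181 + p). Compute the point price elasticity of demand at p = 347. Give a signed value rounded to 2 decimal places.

dD/dp = −31290000/(181 + p)² = -112.237. At p = 347, D = 59261.4.
Ed = (dD/dp)·(p/D) = (-112.237) × (347/59261.4) = -0.6571…

-0.66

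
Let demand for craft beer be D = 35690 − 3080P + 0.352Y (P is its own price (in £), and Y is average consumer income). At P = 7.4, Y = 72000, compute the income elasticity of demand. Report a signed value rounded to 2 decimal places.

0.66

At the given values, D = 35690 − 3080(7.4) + 0.352(72000) = 38242.
∂D/∂Y = 0.352.
E = (0.352) × (72000/38242) = 0.6627…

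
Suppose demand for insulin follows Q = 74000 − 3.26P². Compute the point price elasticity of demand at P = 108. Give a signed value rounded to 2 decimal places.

dQ/dP = −2·3.26·P = -704.16. At P = 108, Q = 35975.36.
Ed = (dQ/dP)·(P/Q) = (-704.16) × (108/35975.36) = -2.1139…

-2.11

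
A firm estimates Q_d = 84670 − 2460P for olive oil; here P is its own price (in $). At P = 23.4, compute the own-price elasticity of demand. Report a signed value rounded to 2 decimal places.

-2.12

At the given values, Q_d = 84670 − 2460(23.4) = 27106.
∂Q_d/∂P = −2460.
E = (-2460) × (23.4/27106) = -2.1236…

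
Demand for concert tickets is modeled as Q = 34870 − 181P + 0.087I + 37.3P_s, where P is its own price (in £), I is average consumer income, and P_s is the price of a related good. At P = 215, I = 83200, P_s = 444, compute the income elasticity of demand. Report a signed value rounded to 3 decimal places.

0.366

At the given values, Q = 34870 − 181(215) + 0.087(83200) + 37.3(444) = 19754.6.
∂Q/∂I = 0.087.
E = (0.087) × (83200/19754.6) = 0.36641…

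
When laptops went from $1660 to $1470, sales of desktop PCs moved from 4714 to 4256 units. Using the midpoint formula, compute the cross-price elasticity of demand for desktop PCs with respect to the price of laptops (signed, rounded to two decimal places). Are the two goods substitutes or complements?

0.84; substitutes

%ΔQ_{desktop PCs} = (4256 − 4714)/avg = -458/4485 = -0.102118…
%ΔP_{laptops} = (1470 − 1660)/avg = -190/1565 = -0.121405…
E_cross = (-458/4485) / (-190/1565) = 0.8411…
E_cross > 0 ⇒ the goods are substitutes.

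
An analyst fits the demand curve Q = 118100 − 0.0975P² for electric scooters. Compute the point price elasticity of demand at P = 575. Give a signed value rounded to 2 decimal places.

-0.75

dQ/dP = −2·0.0975·P = -112.125. At P = 575, Q = 85864.0625.
Ed = (dQ/dP)·(P/Q) = (-112.125) × (575/85864.0625) = -0.7508…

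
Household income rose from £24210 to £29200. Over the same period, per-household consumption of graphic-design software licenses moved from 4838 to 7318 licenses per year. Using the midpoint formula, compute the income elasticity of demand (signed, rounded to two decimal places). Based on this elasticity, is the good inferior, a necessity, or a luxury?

2.18; luxury

%ΔQ = (7318 − 4838)/[( 4838 + 7318)/2] = 2480/6078 = 0.408028…
%ΔIncome = (29200 − 24210)/[( 24210 + 29200)/2] = 4990/26705 = 0.186856…
E_income = (2480/6078) / (4990/26705) = 2.1836…
E_income > 1 ⇒ normal good, luxury.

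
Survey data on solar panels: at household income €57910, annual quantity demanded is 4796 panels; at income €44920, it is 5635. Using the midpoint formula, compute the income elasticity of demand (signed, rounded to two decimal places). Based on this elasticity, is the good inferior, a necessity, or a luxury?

%ΔQ = (5635 − 4796)/[( 4796 + 5635)/2] = 839/5215.5 = 0.160866…
%ΔIncome = (44920 − 57910)/[( 57910 + 44920)/2] = -12990/51415 = -0.252650…
E_income = (839/5215.5) / (-12990/51415) = -0.6367…
E_income < 0 ⇒ inferior good.

-0.64; inferior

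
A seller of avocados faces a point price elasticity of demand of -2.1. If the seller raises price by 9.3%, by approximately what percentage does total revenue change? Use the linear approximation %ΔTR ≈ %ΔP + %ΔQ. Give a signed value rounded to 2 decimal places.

%ΔQ ≈ Ed × %ΔP = (-2.1) × (+9.3%) = -19.5300%
%ΔTR ≈ %ΔP + %ΔQ = (+9.3%) + (-19.5300%) = -10.2300%

-10.23%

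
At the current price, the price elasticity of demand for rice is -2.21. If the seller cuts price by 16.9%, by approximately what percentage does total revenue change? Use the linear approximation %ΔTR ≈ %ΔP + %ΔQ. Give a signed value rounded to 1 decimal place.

+20.4%

%ΔQ ≈ Ed × %ΔP = (-2.21) × (-16.9%) = +37.3490%
%ΔTR ≈ %ΔP + %ΔQ = (-16.9%) + (+37.3490%) = +20.4490%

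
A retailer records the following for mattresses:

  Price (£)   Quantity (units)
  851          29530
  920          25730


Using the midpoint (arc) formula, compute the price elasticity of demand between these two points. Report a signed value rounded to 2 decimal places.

%ΔQ = (25730 − 29530) / [(29530 + 25730)/2] = -3800/27630 = -0.137531…
%ΔP = (920 − 851) / [(851 + 920)/2] = 69/885.5 = 0.077922…
Arc Ed = %ΔQ / %ΔP = (-3800/27630) / (69/885.5) = -1.7649…

-1.76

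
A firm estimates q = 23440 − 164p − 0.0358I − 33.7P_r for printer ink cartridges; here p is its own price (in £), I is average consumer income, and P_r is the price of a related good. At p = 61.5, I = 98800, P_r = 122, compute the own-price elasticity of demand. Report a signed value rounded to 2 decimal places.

At the given values, q = 23440 − 164(61.5) − 0.0358(98800) − 33.7(122) = 5705.56.
∂q/∂p = −164.
E = (-164) × (61.5/5705.56) = -1.7677…

-1.77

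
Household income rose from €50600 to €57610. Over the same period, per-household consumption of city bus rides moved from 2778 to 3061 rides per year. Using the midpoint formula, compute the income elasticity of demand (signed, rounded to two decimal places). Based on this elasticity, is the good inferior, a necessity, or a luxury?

0.75; necessity

%ΔQ = (3061 − 2778)/[( 2778 + 3061)/2] = 283/2919.5 = 0.096934…
%ΔIncome = (57610 − 50600)/[( 50600 + 57610)/2] = 7010/54105 = 0.129562…
E_income = (283/2919.5) / (7010/54105) = 0.7481…
0 < E_income < 1 ⇒ normal good, necessity.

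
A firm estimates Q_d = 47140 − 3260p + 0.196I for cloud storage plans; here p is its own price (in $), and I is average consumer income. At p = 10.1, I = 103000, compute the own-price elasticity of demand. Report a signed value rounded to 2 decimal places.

-0.96

At the given values, Q_d = 47140 − 3260(10.1) + 0.196(103000) = 34402.
∂Q_d/∂p = −3260.
E = (-3260) × (10.1/34402) = -0.9570…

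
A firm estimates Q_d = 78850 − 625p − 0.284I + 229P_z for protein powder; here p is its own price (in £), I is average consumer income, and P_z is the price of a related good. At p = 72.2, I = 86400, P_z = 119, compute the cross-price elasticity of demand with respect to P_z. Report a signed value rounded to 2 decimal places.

At the given values, Q_d = 78850 − 625(72.2) − 0.284(86400) + 229(119) = 36438.4.
∂Q_d/∂P_z = 229.
E = (229) × (119/36438.4) = 0.7478…

0.75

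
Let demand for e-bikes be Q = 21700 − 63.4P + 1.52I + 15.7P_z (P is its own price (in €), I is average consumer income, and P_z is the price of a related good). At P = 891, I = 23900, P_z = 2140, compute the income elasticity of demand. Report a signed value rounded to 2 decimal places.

1.03

At the given values, Q = 21700 − 63.4(891) + 1.52(23900) + 15.7(2140) = 35136.6.
∂Q/∂I = 1.52.
E = (1.52) × (23900/35136.6) = 1.0339…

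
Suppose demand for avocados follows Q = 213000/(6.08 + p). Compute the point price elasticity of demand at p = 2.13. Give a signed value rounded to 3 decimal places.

-0.259

dQ/dp = −213000/(6.08 + p)² = -3160.05. At p = 2.13, Q = 25944.
Ed = (dQ/dp)·(p/Q) = (-3160.05) × (2.13/25944) = -0.25943…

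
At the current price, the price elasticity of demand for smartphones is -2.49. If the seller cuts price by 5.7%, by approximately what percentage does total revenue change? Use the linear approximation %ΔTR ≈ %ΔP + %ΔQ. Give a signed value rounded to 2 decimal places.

+8.49%

%ΔQ ≈ Ed × %ΔP = (-2.49) × (-5.7%) = +14.1930%
%ΔTR ≈ %ΔP + %ΔQ = (-5.7%) + (+14.1930%) = +8.4930%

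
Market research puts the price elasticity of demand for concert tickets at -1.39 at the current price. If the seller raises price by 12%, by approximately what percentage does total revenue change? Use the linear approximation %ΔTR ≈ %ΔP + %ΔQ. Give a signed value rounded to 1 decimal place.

%ΔQ ≈ Ed × %ΔP = (-1.39) × (+12%) = -16.6800%
%ΔTR ≈ %ΔP + %ΔQ = (+12%) + (-16.6800%) = -4.6800%

-4.7%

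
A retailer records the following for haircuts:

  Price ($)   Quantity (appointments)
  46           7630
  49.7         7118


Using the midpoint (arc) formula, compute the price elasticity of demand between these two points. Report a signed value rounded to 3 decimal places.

%ΔQ = (7118 − 7630) / [(7630 + 7118)/2] = -512/7374 = -0.069433…
%ΔP = (49.7 − 46) / [(46 + 49.7)/2] = 3.7/47.85 = 0.077324…
Arc Ed = %ΔQ / %ΔP = (-512/7374) / (3.7/47.85) = -0.89793…

-0.898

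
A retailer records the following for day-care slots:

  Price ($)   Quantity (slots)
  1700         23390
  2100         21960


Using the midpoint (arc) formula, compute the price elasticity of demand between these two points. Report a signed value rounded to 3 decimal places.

-0.300

%ΔQ = (21960 − 23390) / [(23390 + 21960)/2] = -1430/22675 = -0.063065…
%ΔP = (2100 − 1700) / [(1700 + 2100)/2] = 400/1900 = 0.210526…
Arc Ed = %ΔQ / %ΔP = (-1430/22675) / (400/1900) = -0.29955…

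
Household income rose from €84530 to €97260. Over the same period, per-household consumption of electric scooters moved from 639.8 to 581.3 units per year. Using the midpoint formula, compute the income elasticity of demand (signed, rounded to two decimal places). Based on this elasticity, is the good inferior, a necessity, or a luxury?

%ΔQ = (581.3 − 639.8)/[( 639.8 + 581.3)/2] = -58.5/610.55 = -0.095815…
%ΔIncome = (97260 − 84530)/[( 84530 + 97260)/2] = 12730/90895 = 0.140051…
E_income = (-58.5/610.55) / (12730/90895) = -0.6841…
E_income < 0 ⇒ inferior good.

-0.68; inferior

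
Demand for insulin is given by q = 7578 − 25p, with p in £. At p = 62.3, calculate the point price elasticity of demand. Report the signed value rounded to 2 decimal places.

-0.26

dq/dp = −25. At p = 62.3, q = 7578 − 25(62.3) = 6020.5.
Ed = (dq/dp)·(p/q) = −25 × (62.3/6020.5) = -0.2586…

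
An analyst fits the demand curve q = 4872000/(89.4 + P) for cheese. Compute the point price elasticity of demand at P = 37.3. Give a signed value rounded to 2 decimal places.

-0.29

dq/dP = −4872000/(89.4 + P)² = -303.497. At P = 37.3, q = 38453.
Ed = (dq/dP)·(P/q) = (-303.497) × (37.3/38453) = -0.2943…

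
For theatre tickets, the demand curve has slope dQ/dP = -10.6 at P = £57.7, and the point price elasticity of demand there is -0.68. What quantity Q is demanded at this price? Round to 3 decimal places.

Ed = (dQ/dP)·(P/Q) ⇒ Q = (dQ/dP)·P/Ed = (-10.6)·57.7/(-0.68) = 899.44117…

899.441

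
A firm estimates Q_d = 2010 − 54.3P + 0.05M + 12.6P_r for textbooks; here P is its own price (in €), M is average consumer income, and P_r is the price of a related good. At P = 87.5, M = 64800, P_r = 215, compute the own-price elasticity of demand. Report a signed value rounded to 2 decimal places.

At the given values, Q_d = 2010 − 54.3(87.5) + 0.05(64800) + 12.6(215) = 3207.75.
∂Q_d/∂P = −54.3.
E = (-54.3) × (87.5/3207.75) = -1.4811…

-1.48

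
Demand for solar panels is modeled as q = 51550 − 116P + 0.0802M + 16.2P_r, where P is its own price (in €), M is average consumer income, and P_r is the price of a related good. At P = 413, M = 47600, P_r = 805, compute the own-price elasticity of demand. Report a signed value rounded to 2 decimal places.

-2.34

At the given values, q = 51550 − 116(413) + 0.0802(47600) + 16.2(805) = 20500.52.
∂q/∂P = −116.
E = (-116) × (413/20500.52) = -2.3369…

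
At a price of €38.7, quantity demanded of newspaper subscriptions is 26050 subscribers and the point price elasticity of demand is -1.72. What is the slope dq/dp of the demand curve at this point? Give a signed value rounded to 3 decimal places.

Ed = (dq/dp)·(p/q) ⇒ dq/dp = Ed·q/p = (-1.72)·26050/38.7 = -1157.77777…

-1157.778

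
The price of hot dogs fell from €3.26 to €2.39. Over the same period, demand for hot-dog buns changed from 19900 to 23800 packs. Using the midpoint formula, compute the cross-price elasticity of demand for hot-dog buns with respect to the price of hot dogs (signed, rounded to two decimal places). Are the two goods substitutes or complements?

-0.58; complements

%ΔQ_{hot-dog buns} = (23800 − 19900)/avg = 3900/21850 = 0.178489…
%ΔP_{hot dogs} = (2.39 − 3.26)/avg = -0.87/2.825 = -0.307964…
E_cross = (3900/21850) / (-0.87/2.825) = -0.5795…
E_cross < 0 ⇒ the goods are complements.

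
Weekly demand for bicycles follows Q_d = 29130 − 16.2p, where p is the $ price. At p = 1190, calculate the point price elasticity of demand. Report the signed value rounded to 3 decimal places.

dQ_d/dp = −16.2. At p = 1190, Q_d = 29130 − 16.2(1190) = 9852.
Ed = (dQ_d/dp)·(p/Q_d) = −16.2 × (1190/9852) = -1.95676…

-1.957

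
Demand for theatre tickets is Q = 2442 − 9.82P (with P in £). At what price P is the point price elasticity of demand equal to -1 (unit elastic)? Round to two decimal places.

124.34

Ed = −9.82P/(2442 − 9.82P). Set this equal to -1:
9.82P = 1·(2442 − 9.82P) ⇒ 9.82P(1 + 1) = 1·2442
P = 1·2442 / (9.82·2) = 124.3380…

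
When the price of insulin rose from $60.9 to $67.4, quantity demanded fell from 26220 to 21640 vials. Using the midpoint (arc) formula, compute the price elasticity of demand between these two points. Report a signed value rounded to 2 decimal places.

-1.89

%ΔQ = (21640 − 26220) / [(26220 + 21640)/2] = -4580/23930 = -0.191391…
%ΔP = (67.4 − 60.9) / [(60.9 + 67.4)/2] = 6.5/64.15 = 0.101325…
Arc Ed = %ΔQ / %ΔP = (-4580/23930) / (6.5/64.15) = -1.8888…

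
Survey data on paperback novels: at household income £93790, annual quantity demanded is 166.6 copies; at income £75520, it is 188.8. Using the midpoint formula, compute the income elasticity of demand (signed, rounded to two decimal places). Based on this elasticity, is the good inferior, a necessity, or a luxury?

%ΔQ = (188.8 − 166.6)/[( 166.6 + 188.8)/2] = 22.2/177.7 = 0.124929…
%ΔIncome = (75520 − 93790)/[( 93790 + 75520)/2] = -18270/84655 = -0.215817…
E_income = (22.2/177.7) / (-18270/84655) = -0.5788…
E_income < 0 ⇒ inferior good.

-0.58; inferior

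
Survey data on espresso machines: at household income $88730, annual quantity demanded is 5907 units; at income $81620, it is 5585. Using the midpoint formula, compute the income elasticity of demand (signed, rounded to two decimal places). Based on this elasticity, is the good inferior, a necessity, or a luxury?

0.67; necessity

%ΔQ = (5585 − 5907)/[( 5907 + 5585)/2] = -322/5746 = -0.056038…
%ΔIncome = (81620 − 88730)/[( 88730 + 81620)/2] = -7110/85175 = -0.083475…
E_income = (-322/5746) / (-7110/85175) = 0.6713…
0 < E_income < 1 ⇒ normal good, necessity.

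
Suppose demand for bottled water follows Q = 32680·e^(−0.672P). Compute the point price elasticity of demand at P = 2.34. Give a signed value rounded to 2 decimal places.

-1.57

dQ/dP = −0.672·Q = -4557.56. At P = 2.34, Q = 6782.08.
Ed = (dQ/dP)·(P/Q) = (-4557.56) × (2.34/6782.08) = -1.5724…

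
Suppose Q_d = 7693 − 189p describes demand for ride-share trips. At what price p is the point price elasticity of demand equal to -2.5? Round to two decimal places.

29.07

Ed = −189p/(7693 − 189p). Set this equal to -2.5:
189p = 2.5·(7693 − 189p) ⇒ 189p(1 + 2.5) = 2.5·7693
p = 2.5·7693 / (189·3.5) = 29.0740…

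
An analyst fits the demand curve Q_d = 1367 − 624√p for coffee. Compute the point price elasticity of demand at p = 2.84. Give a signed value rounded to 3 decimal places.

dQ_d/dp = −624/(2√p) = -185.138. At p = 2.84, Q_d = 315.417.
Ed = (dQ_d/dp)·(p/Q_d) = (-185.138) × (2.84/315.417) = -1.66697…

-1.667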